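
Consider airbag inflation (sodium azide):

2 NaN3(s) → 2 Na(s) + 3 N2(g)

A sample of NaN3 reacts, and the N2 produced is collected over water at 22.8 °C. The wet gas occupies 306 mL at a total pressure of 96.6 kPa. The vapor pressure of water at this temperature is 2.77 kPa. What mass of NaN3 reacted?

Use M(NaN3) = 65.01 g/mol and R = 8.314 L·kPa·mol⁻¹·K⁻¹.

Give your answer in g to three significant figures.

0.506 g

P(N2) = 96.6 − 2.77 = 93.83 kPa
n(N2) = PV/RT = (93.83 × 0.3060) / (8.314 × 295.95) = 0.01167 mol
n(NaN3) = (2/3) × 0.01167 = 0.007780 mol
m(NaN3) = 0.007780 × 65.01 = 0.5058 g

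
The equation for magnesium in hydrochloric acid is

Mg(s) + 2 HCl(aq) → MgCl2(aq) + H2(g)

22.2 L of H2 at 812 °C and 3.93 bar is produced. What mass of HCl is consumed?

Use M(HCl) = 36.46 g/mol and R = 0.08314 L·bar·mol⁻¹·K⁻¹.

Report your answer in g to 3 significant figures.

70.5 g

n(H2) = PV/RT = (3.93 × 22.2) / (0.08314 × 1085.15) = 0.9670 mol
n(HCl) = (2/1) × 0.9670 = 1.934 mol
m(HCl) = 1.934 × 36.46 = 70.51 g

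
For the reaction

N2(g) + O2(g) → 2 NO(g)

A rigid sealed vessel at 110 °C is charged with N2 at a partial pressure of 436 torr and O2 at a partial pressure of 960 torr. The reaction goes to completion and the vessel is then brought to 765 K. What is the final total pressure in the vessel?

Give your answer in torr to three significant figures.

2790 torr

With V and T fixed, P_i ∝ n_i, so the mole ratios apply directly to partial pressures at 110 °C.
P(O2) required for 436 torr of N2 = (1/1) × 436 = 436.0 torr; available 960 torr, so N2 is limiting.
P(O2) remaining = 960 − (1/1) × 436 = 524.0 torr
P(gaseous products) = (2)/1 × 436 = 872.0 torr
P_total at 110 °C = 524.0 + 872.0 = 1396 torr
Scaling to 765 K: P = 1396 × 765/383.15 = 2787 torr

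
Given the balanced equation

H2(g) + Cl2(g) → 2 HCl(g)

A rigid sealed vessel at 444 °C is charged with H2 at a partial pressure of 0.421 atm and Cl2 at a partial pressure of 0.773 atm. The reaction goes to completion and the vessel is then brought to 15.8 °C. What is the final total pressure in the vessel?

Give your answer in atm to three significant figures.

0.481 atm

At constant V, partial pressures at 444 °C are proportional to moles, so apply stoichiometry directly to pressures.
P(Cl2) required for 0.421 atm of H2 = (1/1) × 0.421 = 0.4210 atm; available 0.773 atm, so H2 is limiting.
P(Cl2) remaining = 0.773 − (1/1) × 0.421 = 0.3520 atm
P(gaseous products) = (2)/1 × 0.421 = 0.8420 atm
P_total at 444 °C = 0.3520 + 0.8420 = 1.194 atm
Scaling to 15.8 °C: P = 1.194 × 288.95/717.15 = 0.4811 atm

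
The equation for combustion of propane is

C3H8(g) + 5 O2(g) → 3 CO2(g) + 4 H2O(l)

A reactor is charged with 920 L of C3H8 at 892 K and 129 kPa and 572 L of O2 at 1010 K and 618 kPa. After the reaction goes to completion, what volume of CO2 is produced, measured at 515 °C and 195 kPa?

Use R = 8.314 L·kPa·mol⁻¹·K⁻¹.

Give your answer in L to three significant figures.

849 L

n(C3H8) = PV/RT = (129 × 920) / (8.314 × 892) = 16.00 mol
n(O2) = PV/RT = (618 × 572) / (8.314 × 1010) = 42.10 mol
For 16.00 mol C3H8, stoichiometry requires (5/1) × 16.00 = 80.00 mol O2; 42.10 mol is available, so O2 is limiting.
n(CO2) = (3/5) × 42.10 = 25.26 mol
V(CO2) = nRT/P = 25.26 × 8.314 × 788.15 / 195 = 848.8 L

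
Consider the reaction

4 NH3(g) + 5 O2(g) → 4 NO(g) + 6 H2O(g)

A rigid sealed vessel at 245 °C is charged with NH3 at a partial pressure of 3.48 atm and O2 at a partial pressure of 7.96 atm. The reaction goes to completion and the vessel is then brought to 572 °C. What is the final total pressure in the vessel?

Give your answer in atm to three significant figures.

Because the vessel is rigid and T is held at 245 °C, work the stoichiometry in partial pressures (P_i = n_iRT/V).
P(O2) required for 3.48 atm of NH3 = (5/4) × 3.48 = 4.350 atm; available 7.96 atm, so NH3 is limiting.
P(O2) remaining = 7.96 − (5/4) × 3.48 = 3.610 atm
P(gaseous products) = (4+6)/4 × 3.48 = 8.700 atm
P_total at 245 °C = 3.610 + 8.700 = 12.31 atm
Scaling to 572 °C: P = 12.31 × 845.15/518.15 = 20.08 atm

20.1 atm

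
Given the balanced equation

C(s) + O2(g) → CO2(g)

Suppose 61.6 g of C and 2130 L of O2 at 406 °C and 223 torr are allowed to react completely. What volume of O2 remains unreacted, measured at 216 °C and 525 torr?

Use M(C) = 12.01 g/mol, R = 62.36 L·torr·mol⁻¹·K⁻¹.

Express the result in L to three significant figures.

n(C) = 61.6 / 12.01 = 5.129 mol
n(O2) = PV/RT = (223 × 2130) / (62.36 × 679.15) = 11.22 mol
For 5.129 mol C, stoichiometry requires (1/1) × 5.129 = 5.129 mol O2; 11.22 mol is available, so C is limiting.
n(O2) consumed = (1/1) × 5.129 = 5.129 mol; remaining = 11.22 − 5.129 = 6.091 mol
V(O2) = nRT/P = 6.091 × 62.36 × 489.15 / 525 = 353.9 L

354 L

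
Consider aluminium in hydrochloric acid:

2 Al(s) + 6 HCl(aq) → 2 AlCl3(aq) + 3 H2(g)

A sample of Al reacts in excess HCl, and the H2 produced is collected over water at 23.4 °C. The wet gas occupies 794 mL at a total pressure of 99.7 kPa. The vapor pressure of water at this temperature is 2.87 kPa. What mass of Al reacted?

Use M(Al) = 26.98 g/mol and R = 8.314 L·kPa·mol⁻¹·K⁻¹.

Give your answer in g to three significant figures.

0.561 g

P(H2) = 99.7 − 2.87 = 96.83 kPa
n(H2) = PV/RT = (96.83 × 0.7940) / (8.314 × 296.55) = 0.03118 mol
n(Al) = (2/3) × 0.03118 = 0.02079 mol
m(Al) = 0.02079 × 26.98 = 0.5609 g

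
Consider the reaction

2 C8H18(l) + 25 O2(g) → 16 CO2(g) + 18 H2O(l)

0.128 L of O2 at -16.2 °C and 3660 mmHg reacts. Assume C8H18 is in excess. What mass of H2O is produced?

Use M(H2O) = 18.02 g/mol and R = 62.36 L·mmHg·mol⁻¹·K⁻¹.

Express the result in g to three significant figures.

n(O2) = PV/RT = (3660 × 0.128) / (62.36 × 256.95) = 0.02924 mol
n(H2O) = (18/25) × 0.02924 = 0.02105 mol
m(H2O) = 0.02105 × 18.02 = 0.3793 g

0.379 g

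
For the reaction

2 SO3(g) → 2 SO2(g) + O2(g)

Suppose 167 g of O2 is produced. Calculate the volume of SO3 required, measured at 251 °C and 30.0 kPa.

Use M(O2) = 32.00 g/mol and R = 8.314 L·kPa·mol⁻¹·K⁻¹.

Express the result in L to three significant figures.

n(O2) = 167.0 / 32.00 = 5.219 mol
n(SO3) = (2/1) × 5.219 = 10.44 mol
V = nRT/P = 10.44 × 8.314 × 524.15 / 30.0 = 1517 L

1520 L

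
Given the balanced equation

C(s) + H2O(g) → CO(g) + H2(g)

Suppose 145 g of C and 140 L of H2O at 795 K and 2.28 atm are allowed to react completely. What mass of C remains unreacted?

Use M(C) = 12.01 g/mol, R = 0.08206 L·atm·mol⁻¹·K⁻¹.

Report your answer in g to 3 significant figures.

n(C) = 145 / 12.01 = 12.07 mol
n(H2O) = PV/RT = (2.28 × 140) / (0.08206 × 795) = 4.893 mol
For 12.07 mol C, stoichiometry requires (1/1) × 12.07 = 12.07 mol H2O; 4.893 mol is available, so H2O is limiting.
n(C) consumed = (1/1) × 4.893 = 4.893 mol; remaining = 12.07 − 4.893 = 7.177 mol
m(C) = 7.177 × 12.01 = 86.20 g

86.2 g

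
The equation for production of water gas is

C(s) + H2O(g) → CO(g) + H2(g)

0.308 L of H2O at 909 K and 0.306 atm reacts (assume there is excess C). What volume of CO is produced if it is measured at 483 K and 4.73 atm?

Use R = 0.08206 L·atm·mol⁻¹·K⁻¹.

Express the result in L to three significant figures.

0.0106 L

n(H2O) = PV/RT = (0.306 × 0.308) / (0.08206 × 909) = 0.001264 mol
n(CO) = (1/1) × 0.001264 = 0.001264 mol
V = nRT/P = 0.001264 × 0.08206 × 483 / 4.73 = 0.01059 L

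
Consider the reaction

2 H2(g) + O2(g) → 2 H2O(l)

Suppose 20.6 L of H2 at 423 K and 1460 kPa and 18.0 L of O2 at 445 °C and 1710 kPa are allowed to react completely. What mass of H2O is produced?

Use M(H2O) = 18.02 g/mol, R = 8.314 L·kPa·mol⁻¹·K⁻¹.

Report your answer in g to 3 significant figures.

154 g

n(H2) = PV/RT = (1460 × 20.6) / (8.314 × 423) = 8.552 mol
n(O2) = PV/RT = (1710 × 18.0) / (8.314 × 718.15) = 5.155 mol
For 8.552 mol H2, stoichiometry requires (1/2) × 8.552 = 4.276 mol O2; 5.155 mol is available, so H2 is limiting.
n(H2O) = (2/2) × 8.552 = 8.552 mol
m(H2O) = 8.552 × 18.02 = 154.1 g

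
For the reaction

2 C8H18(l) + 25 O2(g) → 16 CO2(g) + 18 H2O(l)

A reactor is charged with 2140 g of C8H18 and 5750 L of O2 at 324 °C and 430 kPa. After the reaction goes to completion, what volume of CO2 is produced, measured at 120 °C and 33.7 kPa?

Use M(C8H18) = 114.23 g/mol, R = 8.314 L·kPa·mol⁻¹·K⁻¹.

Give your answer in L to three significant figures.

14500 L

n(C8H18) = 2140 / 114.23 = 18.73 mol
n(O2) = PV/RT = (430 × 5750) / (8.314 × 597.15) = 498.0 mol
For 18.73 mol C8H18, stoichiometry requires (25/2) × 18.73 = 234.1 mol O2; 498.0 mol is available, so C8H18 is limiting.
n(CO2) = (16/2) × 18.73 = 149.8 mol
V(CO2) = nRT/P = 149.8 × 8.314 × 393.15 / 33.7 = 14530 L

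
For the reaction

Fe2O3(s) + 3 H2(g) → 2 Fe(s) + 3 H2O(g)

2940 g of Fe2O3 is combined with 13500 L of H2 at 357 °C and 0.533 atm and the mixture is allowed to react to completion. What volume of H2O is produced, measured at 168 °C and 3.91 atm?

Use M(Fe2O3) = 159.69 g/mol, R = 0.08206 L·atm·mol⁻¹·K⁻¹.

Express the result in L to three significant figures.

n(Fe2O3) = 2940 / 159.69 = 18.41 mol
n(H2) = PV/RT = (0.533 × 13500) / (0.08206 × 630.15) = 139.2 mol
For 18.41 mol Fe2O3, stoichiometry requires (3/1) × 18.41 = 55.23 mol H2; 139.2 mol is available, so Fe2O3 is limiting.
n(H2O) = (3/1) × 18.41 = 55.23 mol
V(H2O) = nRT/P = 55.23 × 0.08206 × 441.15 / 3.91 = 511.3 L

511 L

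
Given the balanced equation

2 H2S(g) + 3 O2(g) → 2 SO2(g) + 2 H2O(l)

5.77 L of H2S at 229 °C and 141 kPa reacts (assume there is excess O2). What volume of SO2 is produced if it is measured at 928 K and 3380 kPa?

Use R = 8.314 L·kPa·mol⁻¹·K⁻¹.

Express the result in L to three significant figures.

n(H2S) = PV/RT = (141 × 5.77) / (8.314 × 502.15) = 0.1949 mol
n(SO2) = (2/2) × 0.1949 = 0.1949 mol
V = nRT/P = 0.1949 × 8.314 × 928 / 3380 = 0.4449 L

0.445 L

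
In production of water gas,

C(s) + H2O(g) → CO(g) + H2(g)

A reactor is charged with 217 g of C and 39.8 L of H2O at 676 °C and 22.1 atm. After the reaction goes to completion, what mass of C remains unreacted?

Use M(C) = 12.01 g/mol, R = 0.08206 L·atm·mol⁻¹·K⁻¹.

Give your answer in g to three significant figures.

n(C) = 217 / 12.01 = 18.07 mol
n(H2O) = PV/RT = (22.1 × 39.8) / (0.08206 × 949.15) = 11.29 mol
For 18.07 mol C, stoichiometry requires (1/1) × 18.07 = 18.07 mol H2O; 11.29 mol is available, so H2O is limiting.
n(C) consumed = (1/1) × 11.29 = 11.29 mol; remaining = 18.07 − 11.29 = 6.780 mol
m(C) = 6.780 × 12.01 = 81.43 g

81.4 g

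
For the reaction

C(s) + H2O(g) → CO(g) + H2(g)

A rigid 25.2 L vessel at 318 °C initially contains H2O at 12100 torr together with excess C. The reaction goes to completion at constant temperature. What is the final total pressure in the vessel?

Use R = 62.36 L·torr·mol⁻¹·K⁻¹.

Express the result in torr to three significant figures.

24200 torr

Rigid vessel, constant T ⇒ P scales with total gas moles (1 → 2).
P_final = (2/1) × 12100 = 24200 torr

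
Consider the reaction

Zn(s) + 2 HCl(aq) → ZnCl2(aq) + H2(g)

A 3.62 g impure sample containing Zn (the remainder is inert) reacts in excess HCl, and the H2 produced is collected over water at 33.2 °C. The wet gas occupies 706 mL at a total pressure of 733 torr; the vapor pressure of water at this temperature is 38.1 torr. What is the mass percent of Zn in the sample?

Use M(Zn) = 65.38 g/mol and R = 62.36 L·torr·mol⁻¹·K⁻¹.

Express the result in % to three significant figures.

46.4 %

P(H2) = 733 − 38.1 = 694.9 torr
n(H2) = PV/RT = (694.9 × 0.7060) / (62.36 × 306.35) = 0.02568 mol
n(Zn) = (1/1) × 0.02568 = 0.02568 mol
m(Zn) = 0.02568 × 65.38 = 1.679 g
%Zn = 1.679 / 3.62 × 100 = 46.38%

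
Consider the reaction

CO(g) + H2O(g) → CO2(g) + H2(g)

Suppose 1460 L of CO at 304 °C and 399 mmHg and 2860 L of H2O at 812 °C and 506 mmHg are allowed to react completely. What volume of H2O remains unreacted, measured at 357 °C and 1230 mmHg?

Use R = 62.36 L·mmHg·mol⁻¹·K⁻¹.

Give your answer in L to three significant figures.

166 L

n(CO) = PV/RT = (399 × 1460) / (62.36 × 577.15) = 16.19 mol
n(H2O) = PV/RT = (506 × 2860) / (62.36 × 1085.15) = 21.39 mol
For 16.19 mol CO, stoichiometry requires (1/1) × 16.19 = 16.19 mol H2O; 21.39 mol is available, so CO is limiting.
n(H2O) consumed = (1/1) × 16.19 = 16.19 mol; remaining = 21.39 − 16.19 = 5.200 mol
V(H2O) = nRT/P = 5.200 × 62.36 × 630.15 / 1230 = 166.1 L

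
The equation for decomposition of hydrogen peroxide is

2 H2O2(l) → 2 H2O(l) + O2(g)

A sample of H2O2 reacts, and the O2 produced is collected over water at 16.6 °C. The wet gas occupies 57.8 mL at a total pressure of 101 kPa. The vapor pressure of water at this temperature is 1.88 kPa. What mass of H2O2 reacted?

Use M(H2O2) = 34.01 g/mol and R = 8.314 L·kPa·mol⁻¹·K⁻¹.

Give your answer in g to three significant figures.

0.162 g

P(O2) = 101 − 1.88 = 99.12 kPa
n(O2) = PV/RT = (99.12 × 0.05780) / (8.314 × 289.75) = 0.002378 mol
n(H2O2) = (2/1) × 0.002378 = 0.004756 mol
m(H2O2) = 0.004756 × 34.01 = 0.1618 g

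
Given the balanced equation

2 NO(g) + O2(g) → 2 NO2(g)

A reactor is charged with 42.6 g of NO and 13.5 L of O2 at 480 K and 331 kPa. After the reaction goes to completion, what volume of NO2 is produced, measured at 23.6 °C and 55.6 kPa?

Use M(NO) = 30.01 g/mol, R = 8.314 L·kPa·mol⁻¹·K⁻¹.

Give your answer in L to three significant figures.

63.0 L

n(NO) = 42.6 / 30.01 = 1.420 mol
n(O2) = PV/RT = (331 × 13.5) / (8.314 × 480) = 1.120 mol
For 1.420 mol NO, stoichiometry requires (1/2) × 1.420 = 0.7100 mol O2; 1.120 mol is available, so NO is limiting.
n(NO2) = (2/2) × 1.420 = 1.420 mol
V(NO2) = nRT/P = 1.420 × 8.314 × 296.75 / 55.6 = 63.01 L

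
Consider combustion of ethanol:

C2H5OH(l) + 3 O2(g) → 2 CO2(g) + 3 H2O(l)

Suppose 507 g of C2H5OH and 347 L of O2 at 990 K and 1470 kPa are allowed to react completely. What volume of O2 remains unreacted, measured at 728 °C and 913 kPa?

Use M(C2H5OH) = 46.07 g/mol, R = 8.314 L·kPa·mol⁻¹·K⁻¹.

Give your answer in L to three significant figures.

264 L

n(C2H5OH) = 507 / 46.07 = 11.00 mol
n(O2) = PV/RT = (1470 × 347) / (8.314 × 990) = 61.97 mol
For 11.00 mol C2H5OH, stoichiometry requires (3/1) × 11.00 = 33.00 mol O2; 61.97 mol is available, so C2H5OH is limiting.
n(O2) consumed = (3/1) × 11.00 = 33.00 mol; remaining = 61.97 − 33.00 = 28.97 mol
V(O2) = nRT/P = 28.97 × 8.314 × 1001.15 / 913 = 264.1 L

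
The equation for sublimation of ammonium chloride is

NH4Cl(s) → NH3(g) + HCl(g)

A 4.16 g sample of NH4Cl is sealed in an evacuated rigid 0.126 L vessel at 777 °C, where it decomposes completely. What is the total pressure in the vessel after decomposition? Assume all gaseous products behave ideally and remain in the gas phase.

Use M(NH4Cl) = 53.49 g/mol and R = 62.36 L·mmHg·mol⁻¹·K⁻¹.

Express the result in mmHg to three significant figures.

n(NH4Cl) = 4.16 / 53.49 = 0.07777 mol
n(gas produced) = (2/1) × 0.07777 = 0.1555 mol
P = nRT/V = 0.1555 × 62.36 × 1050.15 / 0.126 = 80820 mmHg

80800 mmHg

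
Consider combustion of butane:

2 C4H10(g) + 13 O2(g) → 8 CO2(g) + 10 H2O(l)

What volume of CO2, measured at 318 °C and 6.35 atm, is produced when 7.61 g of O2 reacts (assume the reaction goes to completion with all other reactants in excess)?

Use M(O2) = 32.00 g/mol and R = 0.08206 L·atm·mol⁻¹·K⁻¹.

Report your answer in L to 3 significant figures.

1.12 L

n(O2) = 7.610 / 32.00 = 0.2378 mol
n(CO2) = (8/13) × 0.2378 = 0.1463 mol
V = nRT/P = 0.1463 × 0.08206 × 591.15 / 6.35 = 1.118 L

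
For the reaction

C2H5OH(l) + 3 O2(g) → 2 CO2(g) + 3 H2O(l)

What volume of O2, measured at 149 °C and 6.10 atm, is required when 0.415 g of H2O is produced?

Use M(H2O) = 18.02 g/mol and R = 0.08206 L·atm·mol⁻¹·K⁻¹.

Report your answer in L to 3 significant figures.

0.131 L

n(H2O) = 0.4150 / 18.02 = 0.02303 mol
n(O2) = (3/3) × 0.02303 = 0.02303 mol
V = nRT/P = 0.02303 × 0.08206 × 422.15 / 6.10 = 0.1308 L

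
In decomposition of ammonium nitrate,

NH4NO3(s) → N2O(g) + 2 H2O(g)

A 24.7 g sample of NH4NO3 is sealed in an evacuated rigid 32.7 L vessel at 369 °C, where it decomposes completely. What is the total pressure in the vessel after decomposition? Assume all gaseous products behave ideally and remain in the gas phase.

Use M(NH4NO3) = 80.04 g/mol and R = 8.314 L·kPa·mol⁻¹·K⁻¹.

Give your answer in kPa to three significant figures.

151 kPa

n(NH4NO3) = 24.7 / 80.04 = 0.3086 mol
n(gas produced) = (3/1) × 0.3086 = 0.9258 mol
P = nRT/V = 0.9258 × 8.314 × 642.15 / 32.7 = 151.2 kPa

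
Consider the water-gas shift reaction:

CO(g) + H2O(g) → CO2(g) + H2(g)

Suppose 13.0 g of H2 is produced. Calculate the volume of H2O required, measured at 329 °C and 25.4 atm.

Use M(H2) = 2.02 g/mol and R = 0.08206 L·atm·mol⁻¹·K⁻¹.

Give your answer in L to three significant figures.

12.5 L

n(H2) = 13.00 / 2.02 = 6.436 mol
n(H2O) = (1/1) × 6.436 = 6.436 mol
V = nRT/P = 6.436 × 0.08206 × 602.15 / 25.4 = 12.52 L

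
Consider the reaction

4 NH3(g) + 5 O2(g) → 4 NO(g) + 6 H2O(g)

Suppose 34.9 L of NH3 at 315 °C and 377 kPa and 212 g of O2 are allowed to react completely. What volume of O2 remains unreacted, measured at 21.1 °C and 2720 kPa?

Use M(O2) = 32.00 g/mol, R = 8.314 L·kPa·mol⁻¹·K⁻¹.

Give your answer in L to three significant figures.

2.93 L

n(NH3) = PV/RT = (377 × 34.9) / (8.314 × 588.15) = 2.691 mol
n(O2) = 212 / 32.00 = 6.625 mol
For 2.691 mol NH3, stoichiometry requires (5/4) × 2.691 = 3.364 mol O2; 6.625 mol is available, so NH3 is limiting.
n(O2) consumed = (5/4) × 2.691 = 3.364 mol; remaining = 6.625 − 3.364 = 3.261 mol
V(O2) = nRT/P = 3.261 × 8.314 × 294.25 / 2720 = 2.933 L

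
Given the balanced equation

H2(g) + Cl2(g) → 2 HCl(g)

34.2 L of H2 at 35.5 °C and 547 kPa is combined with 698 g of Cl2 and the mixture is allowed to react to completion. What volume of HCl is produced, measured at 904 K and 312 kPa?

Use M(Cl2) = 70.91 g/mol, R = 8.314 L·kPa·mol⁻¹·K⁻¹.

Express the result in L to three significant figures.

351 L

n(H2) = PV/RT = (547 × 34.2) / (8.314 × 308.65) = 7.290 mol
n(Cl2) = 698 / 70.91 = 9.843 mol
For 7.290 mol H2, stoichiometry requires (1/1) × 7.290 = 7.290 mol Cl2; 9.843 mol is available, so H2 is limiting.
n(HCl) = (2/1) × 7.290 = 14.58 mol
V(HCl) = nRT/P = 14.58 × 8.314 × 904 / 312 = 351.2 L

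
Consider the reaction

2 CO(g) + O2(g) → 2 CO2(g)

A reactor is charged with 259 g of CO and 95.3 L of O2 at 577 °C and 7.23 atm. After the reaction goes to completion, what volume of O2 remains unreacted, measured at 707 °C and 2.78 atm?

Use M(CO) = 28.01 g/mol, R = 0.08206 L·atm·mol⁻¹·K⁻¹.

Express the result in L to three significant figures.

152 L

n(CO) = 259 / 28.01 = 9.247 mol
n(O2) = PV/RT = (7.23 × 95.3) / (0.08206 × 850.15) = 9.877 mol
For 9.247 mol CO, stoichiometry requires (1/2) × 9.247 = 4.623 mol O2; 9.877 mol is available, so CO is limiting.
n(O2) consumed = (1/2) × 9.247 = 4.623 mol; remaining = 9.877 − 4.623 = 5.254 mol
V(O2) = nRT/P = 5.254 × 0.08206 × 980.15 / 2.78 = 152.0 L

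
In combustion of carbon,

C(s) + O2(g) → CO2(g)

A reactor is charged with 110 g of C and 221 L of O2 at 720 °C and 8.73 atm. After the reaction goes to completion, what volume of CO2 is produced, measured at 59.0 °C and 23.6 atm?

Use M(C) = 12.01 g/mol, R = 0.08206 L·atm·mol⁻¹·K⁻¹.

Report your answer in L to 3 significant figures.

10.6 L

n(C) = 110 / 12.01 = 9.159 mol
n(O2) = PV/RT = (8.73 × 221) / (0.08206 × 993.15) = 23.67 mol
For 9.159 mol C, stoichiometry requires (1/1) × 9.159 = 9.159 mol O2; 23.67 mol is available, so C is limiting.
n(CO2) = (1/1) × 9.159 = 9.159 mol
V(CO2) = nRT/P = 9.159 × 0.08206 × 332.15 / 23.6 = 10.58 L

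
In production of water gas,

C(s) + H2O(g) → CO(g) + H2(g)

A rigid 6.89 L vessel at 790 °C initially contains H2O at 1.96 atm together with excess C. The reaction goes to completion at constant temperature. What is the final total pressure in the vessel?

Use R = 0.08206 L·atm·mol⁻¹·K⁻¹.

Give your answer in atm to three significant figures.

3.92 atm

Since T and V are fixed, P_final/P_initial = n_final/n_initial = 2/1.
P_final = (2/1) × 1.96 = 3.920 atm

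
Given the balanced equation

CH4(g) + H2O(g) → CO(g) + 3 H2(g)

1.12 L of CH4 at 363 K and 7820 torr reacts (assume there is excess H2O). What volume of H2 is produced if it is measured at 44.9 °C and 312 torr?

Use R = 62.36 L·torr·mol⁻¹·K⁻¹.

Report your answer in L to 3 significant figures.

73.8 L

n(CH4) = PV/RT = (7820 × 1.12) / (62.36 × 363) = 0.3869 mol
n(H2) = (3/1) × 0.3869 = 1.161 mol
V = nRT/P = 1.161 × 62.36 × 318.05 / 312 = 73.80 L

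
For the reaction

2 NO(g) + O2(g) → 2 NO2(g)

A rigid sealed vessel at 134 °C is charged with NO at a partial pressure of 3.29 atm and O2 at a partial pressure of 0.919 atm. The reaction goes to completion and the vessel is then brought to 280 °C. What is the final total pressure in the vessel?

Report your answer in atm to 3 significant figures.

4.47 atm

At constant V, partial pressures at 134 °C are proportional to moles, so apply stoichiometry directly to pressures.
P(O2) required for 3.29 atm of NO = (1/2) × 3.29 = 1.645 atm; available 0.919 atm, so O2 is limiting.
P(NO) remaining = 3.29 − (2/1) × 0.919 = 1.452 atm
P(gaseous products) = (2)/1 × 0.919 = 1.838 atm
P_total at 134 °C = 1.452 + 1.838 = 3.290 atm
Scaling to 280 °C: P = 3.290 × 553.15/407.15 = 4.470 atm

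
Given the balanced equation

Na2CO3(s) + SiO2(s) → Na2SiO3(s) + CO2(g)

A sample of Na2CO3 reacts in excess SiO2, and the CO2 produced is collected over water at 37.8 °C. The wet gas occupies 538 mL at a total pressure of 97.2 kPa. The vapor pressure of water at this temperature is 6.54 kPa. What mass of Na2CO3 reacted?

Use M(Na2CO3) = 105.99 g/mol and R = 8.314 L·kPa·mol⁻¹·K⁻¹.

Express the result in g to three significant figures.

2.00 g

P(CO2) = 97.2 − 6.54 = 90.66 kPa
n(CO2) = PV/RT = (90.66 × 0.5380) / (8.314 × 310.95) = 0.01887 mol
n(Na2CO3) = (1/1) × 0.01887 = 0.01887 mol
m(Na2CO3) = 0.01887 × 105.99 = 2.000 g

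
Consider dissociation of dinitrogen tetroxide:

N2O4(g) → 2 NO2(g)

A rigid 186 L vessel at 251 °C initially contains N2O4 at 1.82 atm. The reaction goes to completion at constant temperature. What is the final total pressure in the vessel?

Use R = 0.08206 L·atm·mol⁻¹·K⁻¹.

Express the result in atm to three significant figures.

Since T and V are fixed, P_final/P_initial = n_final/n_initial = 2/1.
P_final = (2/1) × 1.82 = 3.640 atm

3.64 atm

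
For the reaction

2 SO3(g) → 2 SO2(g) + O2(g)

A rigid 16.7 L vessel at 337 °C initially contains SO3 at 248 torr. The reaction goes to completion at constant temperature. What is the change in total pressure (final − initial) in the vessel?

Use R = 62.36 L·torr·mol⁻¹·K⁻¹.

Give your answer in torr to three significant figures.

124 torr

Since T and V are fixed, P_final/P_initial = n_final/n_initial = 3/2.
P_final = (3/2) × 248 = 372.0 torr; ΔP = 372.0 − 248 = 124.0 torr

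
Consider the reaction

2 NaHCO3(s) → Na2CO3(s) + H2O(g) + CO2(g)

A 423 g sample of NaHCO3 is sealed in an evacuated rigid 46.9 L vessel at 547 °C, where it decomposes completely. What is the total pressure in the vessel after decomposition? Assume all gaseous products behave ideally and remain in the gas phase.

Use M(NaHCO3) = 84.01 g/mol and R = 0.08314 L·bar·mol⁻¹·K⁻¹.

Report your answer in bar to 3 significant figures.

n(NaHCO3) = 423 / 84.01 = 5.035 mol
n(gas produced) = (2/2) × 5.035 = 5.035 mol
P = nRT/V = 5.035 × 0.08314 × 820.15 / 46.9 = 7.320 bar

7.32 bar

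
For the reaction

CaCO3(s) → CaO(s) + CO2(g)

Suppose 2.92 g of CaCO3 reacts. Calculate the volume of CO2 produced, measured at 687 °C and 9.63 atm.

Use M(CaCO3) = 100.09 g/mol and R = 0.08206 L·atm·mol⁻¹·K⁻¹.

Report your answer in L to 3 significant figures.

n(CaCO3) = 2.920 / 100.09 = 0.02917 mol
n(CO2) = (1/1) × 0.02917 = 0.02917 mol
V = nRT/P = 0.02917 × 0.08206 × 960.15 / 9.63 = 0.2387 L

0.239 L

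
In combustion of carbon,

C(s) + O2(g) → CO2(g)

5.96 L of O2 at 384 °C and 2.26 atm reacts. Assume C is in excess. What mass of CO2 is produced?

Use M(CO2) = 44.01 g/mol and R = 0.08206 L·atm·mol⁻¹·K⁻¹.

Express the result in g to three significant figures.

n(O2) = PV/RT = (2.26 × 5.96) / (0.08206 × 657.15) = 0.2498 mol
n(CO2) = (1/1) × 0.2498 = 0.2498 mol
m(CO2) = 0.2498 × 44.01 = 10.99 g

11.0 g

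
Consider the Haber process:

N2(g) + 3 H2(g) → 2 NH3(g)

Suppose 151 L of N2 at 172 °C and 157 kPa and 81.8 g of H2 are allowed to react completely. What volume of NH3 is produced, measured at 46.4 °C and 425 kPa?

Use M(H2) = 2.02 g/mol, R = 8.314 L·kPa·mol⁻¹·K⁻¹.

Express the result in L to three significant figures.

n(N2) = PV/RT = (157 × 151) / (8.314 × 445.15) = 6.406 mol
n(H2) = 81.8 / 2.02 = 40.50 mol
For 6.406 mol N2, stoichiometry requires (3/1) × 6.406 = 19.22 mol H2; 40.50 mol is available, so N2 is limiting.
n(NH3) = (2/1) × 6.406 = 12.81 mol
V(NH3) = nRT/P = 12.81 × 8.314 × 319.55 / 425 = 80.08 L

80.1 L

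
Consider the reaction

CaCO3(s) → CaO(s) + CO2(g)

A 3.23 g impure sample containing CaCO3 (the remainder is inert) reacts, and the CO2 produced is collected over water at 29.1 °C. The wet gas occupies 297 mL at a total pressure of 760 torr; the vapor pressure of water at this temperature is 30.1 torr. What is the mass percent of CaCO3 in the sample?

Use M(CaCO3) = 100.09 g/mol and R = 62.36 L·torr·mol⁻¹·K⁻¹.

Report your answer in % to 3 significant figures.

P(CO2) = 760 − 30.1 = 729.9 torr
n(CO2) = PV/RT = (729.9 × 0.2970) / (62.36 × 302.25) = 0.01150 mol
n(CaCO3) = (1/1) × 0.01150 = 0.01150 mol
m(CaCO3) = 0.01150 × 100.09 = 1.151 g
%CaCO3 = 1.151 / 3.23 × 100 = 35.63%

35.6 %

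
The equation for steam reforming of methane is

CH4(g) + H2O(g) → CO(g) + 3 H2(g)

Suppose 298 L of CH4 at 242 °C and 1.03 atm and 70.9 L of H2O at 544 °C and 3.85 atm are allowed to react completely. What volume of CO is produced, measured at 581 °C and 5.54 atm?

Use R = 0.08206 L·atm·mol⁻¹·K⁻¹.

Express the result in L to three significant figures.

n(CH4) = PV/RT = (1.03 × 298) / (0.08206 × 515.15) = 7.261 mol
n(H2O) = PV/RT = (3.85 × 70.9) / (0.08206 × 817.15) = 4.071 mol
For 7.261 mol CH4, stoichiometry requires (1/1) × 7.261 = 7.261 mol H2O; 4.071 mol is available, so H2O is limiting.
n(CO) = (1/1) × 4.071 = 4.071 mol
V(CO) = nRT/P = 4.071 × 0.08206 × 854.15 / 5.54 = 51.51 L

51.5 L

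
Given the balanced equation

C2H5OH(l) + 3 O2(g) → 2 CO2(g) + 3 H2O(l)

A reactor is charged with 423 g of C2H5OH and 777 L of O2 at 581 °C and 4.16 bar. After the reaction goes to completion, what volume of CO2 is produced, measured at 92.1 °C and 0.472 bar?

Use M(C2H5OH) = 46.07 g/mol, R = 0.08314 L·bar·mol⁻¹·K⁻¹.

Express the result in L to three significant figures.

n(C2H5OH) = 423 / 46.07 = 9.182 mol
n(O2) = PV/RT = (4.16 × 777) / (0.08314 × 854.15) = 45.52 mol
For 9.182 mol C2H5OH, stoichiometry requires (3/1) × 9.182 = 27.55 mol O2; 45.52 mol is available, so C2H5OH is limiting.
n(CO2) = (2/1) × 9.182 = 18.36 mol
V(CO2) = nRT/P = 18.36 × 0.08314 × 365.25 / 0.472 = 1181 L

1180 L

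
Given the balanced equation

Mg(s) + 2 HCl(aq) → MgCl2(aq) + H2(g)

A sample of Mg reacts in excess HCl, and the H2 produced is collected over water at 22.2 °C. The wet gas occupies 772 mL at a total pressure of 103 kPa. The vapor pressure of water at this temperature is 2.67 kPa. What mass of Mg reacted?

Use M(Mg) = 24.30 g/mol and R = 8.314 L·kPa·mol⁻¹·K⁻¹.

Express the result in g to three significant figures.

0.766 g

P(H2) = 103 − 2.67 = 100.3 kPa
n(H2) = PV/RT = (100.3 × 0.7720) / (8.314 × 295.35) = 0.03153 mol
n(Mg) = (1/1) × 0.03153 = 0.03153 mol
m(Mg) = 0.03153 × 24.30 = 0.7662 g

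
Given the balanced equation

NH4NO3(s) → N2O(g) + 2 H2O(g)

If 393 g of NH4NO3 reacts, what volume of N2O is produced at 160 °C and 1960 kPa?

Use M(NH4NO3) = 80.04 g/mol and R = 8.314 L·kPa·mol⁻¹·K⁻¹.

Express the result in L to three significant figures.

9.02 L

n(NH4NO3) = 393.0 / 80.04 = 4.910 mol
n(N2O) = (1/1) × 4.910 = 4.910 mol
V = nRT/P = 4.910 × 8.314 × 433.15 / 1960 = 9.021 L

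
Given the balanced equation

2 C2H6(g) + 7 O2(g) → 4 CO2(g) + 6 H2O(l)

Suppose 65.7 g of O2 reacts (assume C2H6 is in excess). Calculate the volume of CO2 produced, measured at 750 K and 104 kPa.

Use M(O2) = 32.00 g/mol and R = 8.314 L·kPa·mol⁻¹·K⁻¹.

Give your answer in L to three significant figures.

n(O2) = 65.70 / 32.00 = 2.053 mol
n(CO2) = (4/7) × 2.053 = 1.173 mol
V = nRT/P = 1.173 × 8.314 × 750 / 104 = 70.33 L

70.3 L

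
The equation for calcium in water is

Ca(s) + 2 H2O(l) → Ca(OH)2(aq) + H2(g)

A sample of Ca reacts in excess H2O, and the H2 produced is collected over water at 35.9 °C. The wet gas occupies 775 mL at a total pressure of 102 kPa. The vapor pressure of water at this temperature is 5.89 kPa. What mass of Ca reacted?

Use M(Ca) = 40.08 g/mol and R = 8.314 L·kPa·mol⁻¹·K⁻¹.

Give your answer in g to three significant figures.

P(H2) = 102 − 5.89 = 96.11 kPa
n(H2) = PV/RT = (96.11 × 0.7750) / (8.314 × 309.05) = 0.02899 mol
n(Ca) = (1/1) × 0.02899 = 0.02899 mol
m(Ca) = 0.02899 × 40.08 = 1.162 g

1.16 g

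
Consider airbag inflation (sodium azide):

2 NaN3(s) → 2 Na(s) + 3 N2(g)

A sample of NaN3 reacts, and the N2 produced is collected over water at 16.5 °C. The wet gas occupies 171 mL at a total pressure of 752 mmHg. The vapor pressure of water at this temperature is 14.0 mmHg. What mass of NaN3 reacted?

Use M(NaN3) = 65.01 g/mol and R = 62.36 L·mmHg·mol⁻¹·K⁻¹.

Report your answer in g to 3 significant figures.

P(N2) = 752 − 14.0 = 738.0 mmHg
n(N2) = PV/RT = (738.0 × 0.1710) / (62.36 × 289.65) = 0.006987 mol
n(NaN3) = (2/3) × 0.006987 = 0.004658 mol
m(NaN3) = 0.004658 × 65.01 = 0.3028 g

0.303 g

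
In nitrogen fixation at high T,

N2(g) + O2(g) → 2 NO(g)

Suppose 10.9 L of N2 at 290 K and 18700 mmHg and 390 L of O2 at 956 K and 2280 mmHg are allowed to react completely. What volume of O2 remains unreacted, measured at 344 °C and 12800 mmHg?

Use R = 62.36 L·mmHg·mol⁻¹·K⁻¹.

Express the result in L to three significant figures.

n(N2) = PV/RT = (18700 × 10.9) / (62.36 × 290) = 11.27 mol
n(O2) = PV/RT = (2280 × 390) / (62.36 × 956) = 14.92 mol
For 11.27 mol N2, stoichiometry requires (1/1) × 11.27 = 11.27 mol O2; 14.92 mol is available, so N2 is limiting.
n(O2) consumed = (1/1) × 11.27 = 11.27 mol; remaining = 14.92 − 11.27 = 3.650 mol
V(O2) = nRT/P = 3.650 × 62.36 × 617.15 / 12800 = 10.97 L

11.0 L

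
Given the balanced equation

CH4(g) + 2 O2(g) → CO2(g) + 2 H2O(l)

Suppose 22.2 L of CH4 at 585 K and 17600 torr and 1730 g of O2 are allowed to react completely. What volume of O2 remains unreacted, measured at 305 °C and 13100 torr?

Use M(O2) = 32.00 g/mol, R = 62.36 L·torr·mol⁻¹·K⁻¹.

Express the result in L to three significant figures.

n(CH4) = PV/RT = (17600 × 22.2) / (62.36 × 585) = 10.71 mol
n(O2) = 1730 / 32.00 = 54.06 mol
For 10.71 mol CH4, stoichiometry requires (2/1) × 10.71 = 21.42 mol O2; 54.06 mol is available, so CH4 is limiting.
n(O2) consumed = (2/1) × 10.71 = 21.42 mol; remaining = 54.06 − 21.42 = 32.64 mol
V(O2) = nRT/P = 32.64 × 62.36 × 578.15 / 13100 = 89.83 L

89.8 L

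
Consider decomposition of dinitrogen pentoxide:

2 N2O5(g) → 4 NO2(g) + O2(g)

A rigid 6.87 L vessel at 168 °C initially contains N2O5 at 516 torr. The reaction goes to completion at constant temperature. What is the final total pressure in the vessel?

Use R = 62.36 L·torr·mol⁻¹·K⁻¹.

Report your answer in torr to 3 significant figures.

Since T and V are fixed, P_final/P_initial = n_final/n_initial = 5/2.
P_final = (5/2) × 516 = 1290 torr

1290 torr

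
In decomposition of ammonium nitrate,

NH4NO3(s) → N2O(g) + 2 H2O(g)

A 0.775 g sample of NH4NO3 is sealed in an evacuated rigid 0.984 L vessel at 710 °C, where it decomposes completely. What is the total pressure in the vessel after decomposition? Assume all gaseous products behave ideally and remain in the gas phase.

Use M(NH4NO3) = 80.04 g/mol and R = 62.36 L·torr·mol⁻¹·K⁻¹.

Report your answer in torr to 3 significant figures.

n(NH4NO3) = 0.775 / 80.04 = 0.009683 mol
n(gas produced) = (3/1) × 0.009683 = 0.02905 mol
P = nRT/V = 0.02905 × 62.36 × 983.15 / 0.984 = 1810 torr

1810 torr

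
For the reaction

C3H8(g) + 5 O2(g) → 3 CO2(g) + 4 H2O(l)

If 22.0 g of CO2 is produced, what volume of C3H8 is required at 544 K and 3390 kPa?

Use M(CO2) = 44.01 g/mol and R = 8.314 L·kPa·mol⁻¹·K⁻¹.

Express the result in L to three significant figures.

0.222 L

n(CO2) = 22.00 / 44.01 = 0.4999 mol
n(C3H8) = (1/3) × 0.4999 = 0.1666 mol
V = nRT/P = 0.1666 × 8.314 × 544 / 3390 = 0.2223 L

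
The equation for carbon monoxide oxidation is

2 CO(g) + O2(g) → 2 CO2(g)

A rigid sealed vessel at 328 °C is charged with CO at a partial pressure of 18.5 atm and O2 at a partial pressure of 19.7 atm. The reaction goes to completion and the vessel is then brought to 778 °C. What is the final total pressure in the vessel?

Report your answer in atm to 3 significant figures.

50.6 atm

Because the vessel is rigid and T is held at 328 °C, work the stoichiometry in partial pressures (P_i = n_iRT/V).
P(O2) required for 18.5 atm of CO = (1/2) × 18.5 = 9.250 atm; available 19.7 atm, so CO is limiting.
P(O2) remaining = 19.7 − (1/2) × 18.5 = 10.45 atm
P(gaseous products) = (2)/2 × 18.5 = 18.50 atm
P_total at 328 °C = 10.45 + 18.50 = 28.95 atm
Scaling to 778 °C: P = 28.95 × 1051.15/601.15 = 50.62 atm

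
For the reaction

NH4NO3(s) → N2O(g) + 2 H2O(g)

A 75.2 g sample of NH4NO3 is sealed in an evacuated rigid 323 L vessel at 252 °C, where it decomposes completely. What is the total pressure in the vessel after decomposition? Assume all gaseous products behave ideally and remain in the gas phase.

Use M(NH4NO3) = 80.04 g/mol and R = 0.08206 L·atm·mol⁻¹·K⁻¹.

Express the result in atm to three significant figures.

n(NH4NO3) = 75.2 / 80.04 = 0.9395 mol
n(gas produced) = (3/1) × 0.9395 = 2.819 mol
P = nRT/V = 2.819 × 0.08206 × 525.15 / 323 = 0.3761 atm

0.376 atm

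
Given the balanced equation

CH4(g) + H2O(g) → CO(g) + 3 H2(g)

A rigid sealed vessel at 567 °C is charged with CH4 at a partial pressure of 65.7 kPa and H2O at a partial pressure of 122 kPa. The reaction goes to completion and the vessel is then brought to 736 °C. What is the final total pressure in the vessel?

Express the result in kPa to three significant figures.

383 kPa

At constant V, partial pressures at 567 °C are proportional to moles, so apply stoichiometry directly to pressures.
P(H2O) required for 65.7 kPa of CH4 = (1/1) × 65.7 = 65.70 kPa; available 122 kPa, so CH4 is limiting.
P(H2O) remaining = 122 − (1/1) × 65.7 = 56.30 kPa
P(gaseous products) = (1+3)/1 × 65.7 = 262.8 kPa
P_total at 567 °C = 56.30 + 262.8 = 319.1 kPa
Scaling to 736 °C: P = 319.1 × 1009.15/840.15 = 383.3 kPa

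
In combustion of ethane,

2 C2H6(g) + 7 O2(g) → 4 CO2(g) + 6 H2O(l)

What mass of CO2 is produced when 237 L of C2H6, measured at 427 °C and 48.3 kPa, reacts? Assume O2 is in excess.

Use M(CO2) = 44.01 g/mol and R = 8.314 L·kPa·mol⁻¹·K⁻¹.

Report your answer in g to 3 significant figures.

n(C2H6) = PV/RT = (48.3 × 237) / (8.314 × 700.15) = 1.967 mol
n(CO2) = (4/2) × 1.967 = 3.934 mol
m(CO2) = 3.934 × 44.01 = 173.1 g

173 g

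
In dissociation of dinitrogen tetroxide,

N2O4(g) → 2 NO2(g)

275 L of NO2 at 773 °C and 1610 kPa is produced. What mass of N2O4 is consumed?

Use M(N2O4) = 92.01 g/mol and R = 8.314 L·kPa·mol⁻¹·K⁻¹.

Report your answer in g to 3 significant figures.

2340 g

n(NO2) = PV/RT = (1610 × 275) / (8.314 × 1046.15) = 50.90 mol
n(N2O4) = (1/2) × 50.90 = 25.45 mol
m(N2O4) = 25.45 × 92.01 = 2342 g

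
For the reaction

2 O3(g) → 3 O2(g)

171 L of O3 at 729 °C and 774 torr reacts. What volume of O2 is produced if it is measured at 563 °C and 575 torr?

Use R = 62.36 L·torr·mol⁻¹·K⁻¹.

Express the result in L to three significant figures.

n(O3) = PV/RT = (774 × 171) / (62.36 × 1002.15) = 2.118 mol
n(O2) = (3/2) × 2.118 = 3.177 mol
V = nRT/P = 3.177 × 62.36 × 836.15 / 575 = 288.1 L

288 L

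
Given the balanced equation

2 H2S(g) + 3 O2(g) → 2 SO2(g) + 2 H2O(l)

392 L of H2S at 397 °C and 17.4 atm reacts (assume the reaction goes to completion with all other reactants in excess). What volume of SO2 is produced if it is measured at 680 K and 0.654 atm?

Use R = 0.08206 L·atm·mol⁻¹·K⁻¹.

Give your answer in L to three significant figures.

10600 L

n(H2S) = PV/RT = (17.4 × 392) / (0.08206 × 670.15) = 124.0 mol
n(SO2) = (2/2) × 124.0 = 124.0 mol
V = nRT/P = 124.0 × 0.08206 × 680 / 0.654 = 10580 L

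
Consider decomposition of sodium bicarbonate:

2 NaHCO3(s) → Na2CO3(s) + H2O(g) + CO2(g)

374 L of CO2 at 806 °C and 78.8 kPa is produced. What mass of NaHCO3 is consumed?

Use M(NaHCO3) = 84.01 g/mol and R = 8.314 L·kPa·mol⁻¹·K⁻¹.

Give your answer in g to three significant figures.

n(CO2) = PV/RT = (78.8 × 374) / (8.314 × 1079.15) = 3.285 mol
n(NaHCO3) = (2/1) × 3.285 = 6.570 mol
m(NaHCO3) = 6.570 × 84.01 = 551.9 g

552 g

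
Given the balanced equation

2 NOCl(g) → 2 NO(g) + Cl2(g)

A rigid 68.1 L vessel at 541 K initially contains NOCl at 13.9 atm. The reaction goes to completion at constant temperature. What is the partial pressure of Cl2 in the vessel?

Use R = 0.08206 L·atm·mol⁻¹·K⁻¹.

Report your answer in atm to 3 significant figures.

6.95 atm

n(NOCl)₀ = PV/RT = (13.9 × 68.1) / (0.08206 × 541) = 21.32 mol
n(Cl2) = (1/2) × 21.32 = 10.66 mol
P(Cl2) = nRT/V = 10.66 × 0.08206 × 541 / 68.1 = 6.949 atm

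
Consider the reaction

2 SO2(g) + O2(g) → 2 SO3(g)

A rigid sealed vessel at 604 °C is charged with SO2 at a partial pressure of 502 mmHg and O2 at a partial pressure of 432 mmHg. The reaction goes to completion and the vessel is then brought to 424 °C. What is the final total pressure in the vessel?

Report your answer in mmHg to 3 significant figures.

543 mmHg

With V and T fixed, P_i ∝ n_i, so the mole ratios apply directly to partial pressures at 604 °C.
P(O2) required for 502 mmHg of SO2 = (1/2) × 502 = 251.0 mmHg; available 432 mmHg, so SO2 is limiting.
P(O2) remaining = 432 − (1/2) × 502 = 181.0 mmHg
P(gaseous products) = (2)/2 × 502 = 502.0 mmHg
P_total at 604 °C = 181.0 + 502.0 = 683.0 mmHg
Scaling to 424 °C: P = 683.0 × 697.15/877.15 = 542.8 mmHg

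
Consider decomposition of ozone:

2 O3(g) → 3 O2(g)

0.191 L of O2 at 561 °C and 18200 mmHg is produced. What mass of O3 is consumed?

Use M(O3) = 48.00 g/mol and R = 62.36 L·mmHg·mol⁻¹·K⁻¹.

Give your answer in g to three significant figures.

n(O2) = PV/RT = (18200 × 0.191) / (62.36 × 834.15) = 0.06683 mol
n(O3) = (2/3) × 0.06683 = 0.04455 mol
m(O3) = 0.04455 × 48.00 = 2.138 g

2.14 g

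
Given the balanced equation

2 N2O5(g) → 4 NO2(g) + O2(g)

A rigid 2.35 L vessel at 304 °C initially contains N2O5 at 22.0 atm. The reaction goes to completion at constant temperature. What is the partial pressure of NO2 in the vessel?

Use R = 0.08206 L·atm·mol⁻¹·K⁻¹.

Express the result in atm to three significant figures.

n(N2O5)₀ = PV/RT = (22.0 × 2.35) / (0.08206 × 577.15) = 1.092 mol
n(NO2) = (4/2) × 1.092 = 2.184 mol
P(NO2) = nRT/V = 2.184 × 0.08206 × 577.15 / 2.35 = 44.02 atm

44.0 atm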